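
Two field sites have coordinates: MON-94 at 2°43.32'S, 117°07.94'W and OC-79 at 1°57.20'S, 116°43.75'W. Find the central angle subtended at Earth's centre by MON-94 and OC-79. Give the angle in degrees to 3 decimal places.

0.868°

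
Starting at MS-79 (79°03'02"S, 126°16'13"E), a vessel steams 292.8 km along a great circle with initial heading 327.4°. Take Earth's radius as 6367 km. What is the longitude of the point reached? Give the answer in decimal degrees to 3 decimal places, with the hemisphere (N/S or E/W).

MS-79: φ = -79.05056°, λ = +126.27028°
δ = d/R = 292.8/6367 = 0.045987 rad
φ₂ = arcsin(sin φ₁ cos δ + cos φ₁ sin δ cos θ)
   = arcsin(-0.98180·0.99894 + 0.18994·0.04597·0.84245) = -76.75544°
λ₂ = λ₁ + atan2(sin θ sin δ cos φ₁, cos δ − sin φ₁ sin φ₂) = 120.06417°

120.064°E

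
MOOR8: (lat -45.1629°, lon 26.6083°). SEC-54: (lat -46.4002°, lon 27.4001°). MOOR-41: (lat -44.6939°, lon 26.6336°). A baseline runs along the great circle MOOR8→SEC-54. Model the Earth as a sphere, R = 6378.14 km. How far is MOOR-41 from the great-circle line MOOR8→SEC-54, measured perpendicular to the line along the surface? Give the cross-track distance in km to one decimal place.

22.9 km

δ₁₃ = central angle MOOR8→MOOR-41 = 0.008192 rad  (haversine)
θ₁₃ = bearing MOOR8→MOOR-41 = 2.196°,  θ₁₂ = bearing MOOR8→SEC-54 = 156.232°
dₓₜ = R·arcsin(sin δ₁₃ · sin(θ₁₃ − θ₁₂)) = 6378.14·arcsin(0.00819·sin(-154.036°)) = -22.874 km
|dₓₜ| = 22.874 km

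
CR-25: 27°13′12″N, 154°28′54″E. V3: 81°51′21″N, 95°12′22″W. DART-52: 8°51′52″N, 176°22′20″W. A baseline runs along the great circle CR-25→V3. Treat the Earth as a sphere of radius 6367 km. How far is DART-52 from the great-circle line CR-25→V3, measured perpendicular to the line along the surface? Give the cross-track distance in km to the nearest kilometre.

CR-25: φ = +27.22000°, λ = +154.48167°
V3: φ = +81.85583°, λ = -95.20611°
DART-52: φ = +8.86444°, λ = -176.37222°
δ₁₃ = central angle CR-25→DART-52 = 0.577430 rad  (haversine)
θ₁₃ = bearing CR-25→DART-52 = 118.168°,  θ₁₂ = bearing CR-25→V3 = 8.372°
dₓₜ = R·arcsin(sin δ₁₃ · sin(θ₁₃ − θ₁₂)) = 6367·arcsin(0.54587·sin(109.797°)) = 3434.285 km
|dₓₜ| = 3434.285 km

3434 km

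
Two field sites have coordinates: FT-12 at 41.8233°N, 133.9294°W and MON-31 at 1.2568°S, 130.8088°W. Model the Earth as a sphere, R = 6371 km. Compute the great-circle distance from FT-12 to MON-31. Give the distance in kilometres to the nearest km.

Δφ = -43.0801°,  Δλ = 3.1206°
a = sin²(Δφ/2) + cos φ₁ cos φ₂ sin²(Δλ/2) = 0.135353
c = 2·arcsin(√a) = 0.753506 rad = 43.1727°
d = R·c = 6371 × 0.753506 = 4800.6 km

4801 km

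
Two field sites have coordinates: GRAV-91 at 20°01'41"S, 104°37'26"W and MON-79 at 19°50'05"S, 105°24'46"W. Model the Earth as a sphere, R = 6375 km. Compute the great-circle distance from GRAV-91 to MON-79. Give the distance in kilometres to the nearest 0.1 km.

85.3 km

GRAV-91: φ = -20.02806°, λ = -104.62389°
MON-79: φ = -19.83472°, λ = -105.41278°
Δφ = 0.1933°,  Δλ = -0.7889°
a = sin²(Δφ/2) + cos φ₁ cos φ₂ sin²(Δλ/2) = 0.000045
c = 2·arcsin(√a) = 0.013377 rad = 0.7664°
d = R·c = 6375 × 0.013377 = 85.3 km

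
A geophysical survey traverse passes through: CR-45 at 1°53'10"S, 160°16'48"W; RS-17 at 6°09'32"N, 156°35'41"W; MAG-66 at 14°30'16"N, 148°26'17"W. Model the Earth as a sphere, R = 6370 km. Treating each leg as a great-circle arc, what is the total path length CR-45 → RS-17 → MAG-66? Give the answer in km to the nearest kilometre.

2270 km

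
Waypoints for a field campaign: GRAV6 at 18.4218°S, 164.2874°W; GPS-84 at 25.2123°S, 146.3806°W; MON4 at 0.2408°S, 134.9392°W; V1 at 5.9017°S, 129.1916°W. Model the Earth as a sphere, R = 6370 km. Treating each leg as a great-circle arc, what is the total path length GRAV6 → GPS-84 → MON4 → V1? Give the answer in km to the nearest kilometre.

GRAV6→GPS-84: c = 0.313034 rad, d = 1994.02 km
GPS-84→MON4: c = 0.476645 rad, d = 3036.23 km
MON4→V1: c = 0.140668 rad, d = 896.06 km
Total = 1994.02 + 3036.23 + 896.06 = 5926.31 km

5926 km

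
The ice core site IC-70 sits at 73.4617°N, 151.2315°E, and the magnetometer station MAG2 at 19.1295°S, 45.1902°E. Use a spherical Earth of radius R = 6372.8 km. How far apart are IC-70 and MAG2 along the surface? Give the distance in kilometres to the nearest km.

Δφ = -92.5912°,  Δλ = -106.0413°
a = sin²(Δφ/2) + cos φ₁ cos φ₂ sin²(Δλ/2) = 0.694231
c = 2·arcsin(√a) = 1.969759 rad = 112.8589°
d = R·c = 6372.8 × 1.969759 = 12552.9 km

12553 km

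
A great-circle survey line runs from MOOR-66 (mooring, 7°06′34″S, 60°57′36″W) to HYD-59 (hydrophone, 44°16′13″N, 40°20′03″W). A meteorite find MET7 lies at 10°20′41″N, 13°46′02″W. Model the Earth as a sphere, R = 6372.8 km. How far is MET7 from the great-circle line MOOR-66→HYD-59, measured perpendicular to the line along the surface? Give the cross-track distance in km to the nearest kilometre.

MOOR-66: φ = -7.10944°, λ = -60.96000°
HYD-59: φ = +44.27028°, λ = -40.33417°
MET7: φ = +10.34472°, λ = -13.76722°
δ₁₃ = central angle MOOR-66→MET7 = 0.874834 rad  (haversine)
θ₁₃ = bearing MOOR-66→MET7 = 70.123°,  θ₁₂ = bearing MOOR-66→HYD-59 = 18.015°
dₓₜ = R·arcsin(sin δ₁₃ · sin(θ₁₃ − θ₁₂)) = 6372.8·arcsin(0.76744·sin(52.108°)) = 4145.959 km
|dₓₜ| = 4145.959 km

4146 km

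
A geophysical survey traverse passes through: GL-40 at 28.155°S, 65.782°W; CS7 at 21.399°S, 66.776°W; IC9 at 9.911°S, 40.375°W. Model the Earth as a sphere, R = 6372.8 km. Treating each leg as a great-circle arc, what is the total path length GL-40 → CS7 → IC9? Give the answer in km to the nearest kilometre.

GL-40→CS7: c = 0.118960 rad, d = 758.11 km
CS7→IC9: c = 0.485783 rad, d = 3095.80 km
Total = 758.11 + 3095.80 = 3853.91 km

3854 km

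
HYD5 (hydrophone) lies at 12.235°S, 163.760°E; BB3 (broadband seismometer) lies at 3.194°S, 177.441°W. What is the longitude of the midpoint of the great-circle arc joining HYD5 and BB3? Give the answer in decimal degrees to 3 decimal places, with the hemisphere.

173.261°E

Bx = cos φ₂ cos Δλ = 0.945184,  By = cos φ₂ sin Δλ = 0.321749
φₘ = atan2(sin φ₁ + sin φ₂, √((cos φ₁ + Bx)² + By²)) = -7.81819°
λₘ = λ₁ + atan2(By, cos φ₁ + Bx) = 173.26108°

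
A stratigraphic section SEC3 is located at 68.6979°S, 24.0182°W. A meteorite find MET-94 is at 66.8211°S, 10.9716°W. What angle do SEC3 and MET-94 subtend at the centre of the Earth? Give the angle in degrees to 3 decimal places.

Δφ = 1.8768°,  Δλ = 13.0466°
a = sin²(Δφ/2) + cos φ₁ cos φ₂ sin²(Δλ/2) = 0.002114
c = 2·arcsin(√a) = 0.091983 rad = 5.2703°

5.270°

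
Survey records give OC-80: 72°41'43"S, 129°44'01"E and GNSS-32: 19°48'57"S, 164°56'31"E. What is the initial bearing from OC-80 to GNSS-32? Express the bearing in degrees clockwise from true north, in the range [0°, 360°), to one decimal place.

40.6°

OC-80: φ = -72.69528°, λ = +129.73361°
GNSS-32: φ = -19.81583°, λ = +164.94194°
Δλ = 35.2083°
y = sin Δλ · cos φ₂ = 0.542412
x = cos φ₁ sin φ₂ − sin φ₁ cos φ₂ cos Δλ = 0.633051
θ = atan2(y, x) = 40.5907° → 40.5907° (mod 360°)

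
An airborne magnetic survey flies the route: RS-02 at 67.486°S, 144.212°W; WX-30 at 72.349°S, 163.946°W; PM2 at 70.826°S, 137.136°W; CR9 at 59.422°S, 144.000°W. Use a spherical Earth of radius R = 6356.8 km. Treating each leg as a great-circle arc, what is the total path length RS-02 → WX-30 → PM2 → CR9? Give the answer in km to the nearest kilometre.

3168 km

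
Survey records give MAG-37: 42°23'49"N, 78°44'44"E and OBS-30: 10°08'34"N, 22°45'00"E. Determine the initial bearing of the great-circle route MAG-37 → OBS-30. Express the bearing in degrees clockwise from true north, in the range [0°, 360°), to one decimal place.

MAG-37: φ = +42.39694°, λ = +78.74556°
OBS-30: φ = +10.14278°, λ = +22.75000°
Δλ = -55.9956°
y = sin Δλ · cos φ₂ = -0.816039
x = cos φ₁ sin φ₂ − sin φ₁ cos φ₂ cos Δλ = -0.241144
θ = atan2(y, x) = -106.4627° → 253.5373° (mod 360°)

253.5°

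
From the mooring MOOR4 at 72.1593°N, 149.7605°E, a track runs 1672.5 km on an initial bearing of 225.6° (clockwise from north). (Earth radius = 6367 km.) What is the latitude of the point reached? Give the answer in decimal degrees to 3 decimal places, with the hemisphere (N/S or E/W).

δ = d/R = 1672.5/6367 = 0.262683 rad
φ₂ = arcsin(sin φ₁ cos δ + cos φ₁ sin δ cos θ)
   = arcsin(0.95191·0.96570 + 0.30637·0.25967·-0.69966) = 59.72276°
λ₂ = λ₁ + atan2(sin θ sin δ cos φ₁, cos δ − sin φ₁ sin φ₂) = 128.16956°

59.723°N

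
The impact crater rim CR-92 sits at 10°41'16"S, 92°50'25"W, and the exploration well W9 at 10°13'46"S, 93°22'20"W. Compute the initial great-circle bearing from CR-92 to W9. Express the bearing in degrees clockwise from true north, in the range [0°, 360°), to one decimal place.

CR-92: φ = -10.68778°, λ = -92.84028°
W9: φ = -10.22944°, λ = -93.37222°
Δλ = -0.5319°
y = sin Δλ · cos φ₂ = -0.009136
x = cos φ₁ sin φ₂ − sin φ₁ cos φ₂ cos Δλ = 0.007991
θ = atan2(y, x) = -48.8245° → 311.1755° (mod 360°)

311.2°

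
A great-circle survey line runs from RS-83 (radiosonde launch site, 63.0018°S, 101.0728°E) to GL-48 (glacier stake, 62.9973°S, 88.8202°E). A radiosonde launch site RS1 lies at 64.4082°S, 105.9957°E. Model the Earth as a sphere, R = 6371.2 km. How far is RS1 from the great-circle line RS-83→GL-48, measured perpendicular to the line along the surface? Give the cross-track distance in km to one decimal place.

δ₁₃ = central angle RS-83→RS1 = 0.045272 rad  (haversine)
θ₁₃ = bearing RS-83→RS1 = 125.008°,  θ₁₂ = bearing RS-83→GL-48 = 264.583°
dₓₜ = R·arcsin(sin δ₁₃ · sin(θ₁₃ − θ₁₂)) = 6371.2·arcsin(0.04526·sin(-139.575°)) = -187.002 km
|dₓₜ| = 187.002 km

187.0 km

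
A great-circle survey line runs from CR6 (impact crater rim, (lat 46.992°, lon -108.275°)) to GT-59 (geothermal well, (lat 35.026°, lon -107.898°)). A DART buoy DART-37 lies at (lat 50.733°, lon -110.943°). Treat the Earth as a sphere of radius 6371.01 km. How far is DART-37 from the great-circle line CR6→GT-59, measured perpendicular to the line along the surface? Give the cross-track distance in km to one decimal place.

δ₁₃ = central angle CR6→DART-37 = 0.072110 rad  (haversine)
θ₁₃ = bearing CR6→DART-37 = 335.862°,  θ₁₂ = bearing CR6→GT-59 = 178.511°
dₓₜ = R·arcsin(sin δ₁₃ · sin(θ₁₃ − θ₁₂)) = 6371.01·arcsin(0.07205·sin(157.351°)) = 176.780 km
|dₓₜ| = 176.780 km

176.8 km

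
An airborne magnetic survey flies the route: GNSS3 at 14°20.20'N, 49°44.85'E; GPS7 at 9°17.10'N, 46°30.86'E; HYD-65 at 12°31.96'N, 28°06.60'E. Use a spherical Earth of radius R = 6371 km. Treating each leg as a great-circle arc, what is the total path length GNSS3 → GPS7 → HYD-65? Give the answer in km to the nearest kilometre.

2704 km

GNSS3: φ = +14.33667°, λ = +49.74750°
GPS7: φ = +9.28500°, λ = +46.51433°
HYD-65: φ = +12.53267°, λ = +28.11000°
GNSS3→GPS7: c = 0.104030 rad, d = 662.78 km
GPS7→HYD-65: c = 0.320370 rad, d = 2041.08 km
Total = 662.78 + 2041.08 = 2703.85 km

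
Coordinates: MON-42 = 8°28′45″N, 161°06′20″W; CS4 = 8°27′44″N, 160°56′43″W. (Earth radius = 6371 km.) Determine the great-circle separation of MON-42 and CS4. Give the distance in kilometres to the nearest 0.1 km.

MON-42: φ = +8.47917°, λ = -161.10556°
CS4: φ = +8.46222°, λ = -160.94528°
Δφ = -0.0169°,  Δλ = 0.1603°
a = sin²(Δφ/2) + cos φ₁ cos φ₂ sin²(Δλ/2) = 0.000002
c = 2·arcsin(√a) = 0.002783 rad = 0.1594°
d = R·c = 6371 × 0.002783 = 17.7 km

17.7 km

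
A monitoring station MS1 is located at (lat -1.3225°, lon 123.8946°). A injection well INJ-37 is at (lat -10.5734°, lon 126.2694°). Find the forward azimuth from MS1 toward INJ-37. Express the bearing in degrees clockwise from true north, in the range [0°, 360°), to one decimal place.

165.8°

Δλ = 2.3748°
y = sin Δλ · cos φ₂ = 0.040733
x = cos φ₁ sin φ₂ − sin φ₁ cos φ₂ cos Δλ = -0.160778
θ = atan2(y, x) = 165.7834° → 165.7834° (mod 360°)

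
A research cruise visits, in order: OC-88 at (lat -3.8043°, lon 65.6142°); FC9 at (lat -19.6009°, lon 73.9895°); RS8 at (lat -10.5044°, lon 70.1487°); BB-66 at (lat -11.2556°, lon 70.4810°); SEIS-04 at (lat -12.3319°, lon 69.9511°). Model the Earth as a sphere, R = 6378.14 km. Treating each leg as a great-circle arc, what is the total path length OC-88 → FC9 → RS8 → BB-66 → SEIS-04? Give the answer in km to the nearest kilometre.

3297 km

OC-88→FC9: c = 0.310406 rad, d = 1979.82 km
FC9→RS8: c = 0.171423 rad, d = 1093.36 km
RS8→BB-66: c = 0.014295 rad, d = 91.17 km
BB-66→SEIS-04: c = 0.020853 rad, d = 133.00 km
Total = 1979.82 + 1093.36 + 91.17 + 133.00 = 3297.35 km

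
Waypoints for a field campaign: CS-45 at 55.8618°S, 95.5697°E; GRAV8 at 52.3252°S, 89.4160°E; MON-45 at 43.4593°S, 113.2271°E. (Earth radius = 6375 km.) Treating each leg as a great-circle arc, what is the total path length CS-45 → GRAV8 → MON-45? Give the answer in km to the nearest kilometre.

2580 km

CS-45→GRAV8: c = 0.088128 rad, d = 561.81 km
GRAV8→MON-45: c = 0.316629 rad, d = 2018.51 km
Total = 561.81 + 2018.51 = 2580.32 km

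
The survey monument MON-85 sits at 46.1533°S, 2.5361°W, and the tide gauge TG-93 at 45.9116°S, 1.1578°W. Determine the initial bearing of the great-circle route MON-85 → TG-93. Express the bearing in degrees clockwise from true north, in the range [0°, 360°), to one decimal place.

Δλ = 1.3783°
y = sin Δλ · cos φ₂ = 0.016736
x = cos φ₁ sin φ₂ − sin φ₁ cos φ₂ cos Δλ = 0.004073
θ = atan2(y, x) = 76.3208° → 76.3208° (mod 360°)

76.3°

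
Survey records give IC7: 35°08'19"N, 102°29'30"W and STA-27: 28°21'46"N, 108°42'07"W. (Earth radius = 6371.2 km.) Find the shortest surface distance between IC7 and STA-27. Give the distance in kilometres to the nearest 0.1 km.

IC7: φ = +35.13861°, λ = -102.49167°
STA-27: φ = +28.36278°, λ = -108.70194°
Δφ = -6.7758°,  Δλ = -6.2103°
a = sin²(Δφ/2) + cos φ₁ cos φ₂ sin²(Δλ/2) = 0.005604
c = 2·arcsin(√a) = 0.149857 rad = 8.5862°
d = R·c = 6371.2 × 0.149857 = 954.8 km

954.8 km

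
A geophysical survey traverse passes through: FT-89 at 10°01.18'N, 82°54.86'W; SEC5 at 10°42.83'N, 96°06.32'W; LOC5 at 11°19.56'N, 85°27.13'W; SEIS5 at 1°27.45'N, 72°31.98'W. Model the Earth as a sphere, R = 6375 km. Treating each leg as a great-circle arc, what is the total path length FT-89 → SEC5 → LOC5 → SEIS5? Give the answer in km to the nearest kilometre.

FT-89: φ = +10.01967°, λ = -82.91433°
SEC5: φ = +10.71383°, λ = -96.10533°
LOC5: φ = +11.32600°, λ = -85.45217°
SEIS5: φ = +1.45750°, λ = -72.53300°
FT-89→SEC5: c = 0.226774 rad, d = 1445.69 km
SEC5→LOC5: c = 0.182806 rad, d = 1165.39 km
LOC5→SEIS5: c = 0.282394 rad, d = 1800.26 km
Total = 1445.69 + 1165.39 + 1800.26 = 4411.34 km

4411 km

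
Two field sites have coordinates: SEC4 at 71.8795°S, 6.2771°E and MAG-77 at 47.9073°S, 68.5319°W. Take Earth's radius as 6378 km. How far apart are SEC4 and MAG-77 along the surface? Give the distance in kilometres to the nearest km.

Δφ = 23.9722°,  Δλ = -74.8090°
a = sin²(Δφ/2) + cos φ₁ cos φ₂ sin²(Δλ/2) = 0.120055
c = 2·arcsin(√a) = 0.707654 rad = 40.5456°
d = R·c = 6378 × 0.707654 = 4513.4 km

4513 km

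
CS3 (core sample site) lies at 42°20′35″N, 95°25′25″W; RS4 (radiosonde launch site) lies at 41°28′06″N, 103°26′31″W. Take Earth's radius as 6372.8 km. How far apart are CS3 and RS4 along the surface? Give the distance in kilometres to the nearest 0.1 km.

670.6 km

CS3: φ = +42.34306°, λ = -95.42361°
RS4: φ = +41.46833°, λ = -103.44194°
Δφ = -0.8747°,  Δλ = -8.0183°
a = sin²(Δφ/2) + cos φ₁ cos φ₂ sin²(Δλ/2) = 0.002766
c = 2·arcsin(√a) = 0.105226 rad = 6.0290°
d = R·c = 6372.8 × 0.105226 = 670.6 km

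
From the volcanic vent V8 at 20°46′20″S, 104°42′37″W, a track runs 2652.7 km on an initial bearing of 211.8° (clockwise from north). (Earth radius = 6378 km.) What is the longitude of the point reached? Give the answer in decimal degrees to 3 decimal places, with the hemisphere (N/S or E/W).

V8: φ = -20.77222°, λ = -104.71028°
δ = d/R = 2652.7/6378 = 0.415914 rad
φ₂ = arcsin(sin φ₁ cos δ + cos φ₁ sin δ cos θ)
   = arcsin(-0.35465·0.91475 + 0.93500·0.40403·-0.84989) = -40.20146°
λ₂ = λ₁ + atan2(sin θ sin δ cos φ₁, cos δ − sin φ₁ sin φ₂) = -120.89592°

120.896°W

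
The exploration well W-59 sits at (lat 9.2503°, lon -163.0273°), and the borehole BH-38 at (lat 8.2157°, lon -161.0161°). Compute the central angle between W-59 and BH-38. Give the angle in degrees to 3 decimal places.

2.241°

Δφ = -1.0346°,  Δλ = 2.0112°
a = sin²(Δφ/2) + cos φ₁ cos φ₂ sin²(Δλ/2) = 0.000382
c = 2·arcsin(√a) = 0.039112 rad = 2.2410°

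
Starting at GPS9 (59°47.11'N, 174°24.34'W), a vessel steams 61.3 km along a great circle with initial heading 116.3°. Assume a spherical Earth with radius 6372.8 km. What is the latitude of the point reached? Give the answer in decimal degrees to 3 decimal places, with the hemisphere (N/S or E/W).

59.537°N

GPS9: φ = +59.78517°, λ = -174.40567°
δ = d/R = 61.3/6372.8 = 0.009619 rad
φ₂ = arcsin(sin φ₁ cos δ + cos φ₁ sin δ cos θ)
   = arcsin(0.86414·0.99995 + 0.50324·0.00962·-0.44307) = 59.53735°
λ₂ = λ₁ + atan2(sin θ sin δ cos φ₁, cos δ − sin φ₁ sin φ₂) = -173.43107°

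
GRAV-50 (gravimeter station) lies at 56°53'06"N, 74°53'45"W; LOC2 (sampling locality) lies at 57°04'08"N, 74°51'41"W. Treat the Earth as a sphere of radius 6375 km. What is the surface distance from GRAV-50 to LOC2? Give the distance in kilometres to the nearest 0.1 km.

GRAV-50: φ = +56.88500°, λ = -74.89583°
LOC2: φ = +57.06889°, λ = -74.86139°
Δφ = 0.1839°,  Δλ = 0.0344°
a = sin²(Δφ/2) + cos φ₁ cos φ₂ sin²(Δλ/2) = 0.000003
c = 2·arcsin(√a) = 0.003226 rad = 0.1848°
d = R·c = 6375 × 0.003226 = 20.6 km

20.6 km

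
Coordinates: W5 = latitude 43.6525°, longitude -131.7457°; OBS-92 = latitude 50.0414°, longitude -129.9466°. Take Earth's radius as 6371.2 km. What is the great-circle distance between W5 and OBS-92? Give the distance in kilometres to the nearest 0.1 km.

Δφ = 6.3889°,  Δλ = 1.7991°
a = sin²(Δφ/2) + cos φ₁ cos φ₂ sin²(Δλ/2) = 0.003220
c = 2·arcsin(√a) = 0.113547 rad = 6.5058°
d = R·c = 6371.2 × 0.113547 = 723.4 km

723.4 km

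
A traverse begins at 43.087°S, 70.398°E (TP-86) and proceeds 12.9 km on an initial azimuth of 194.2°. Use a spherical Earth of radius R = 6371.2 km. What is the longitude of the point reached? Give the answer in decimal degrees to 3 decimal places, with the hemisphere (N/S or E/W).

δ = d/R = 12.9/6371.2 = 0.002025 rad
φ₂ = arcsin(sin φ₁ cos δ + cos φ₁ sin δ cos θ)
   = arcsin(-0.68311·1.00000 + 0.73032·0.00202·-0.96945) = -43.19946°
λ₂ = λ₁ + atan2(sin θ sin δ cos φ₁, cos δ − sin φ₁ sin φ₂) = 70.35896°

70.359°E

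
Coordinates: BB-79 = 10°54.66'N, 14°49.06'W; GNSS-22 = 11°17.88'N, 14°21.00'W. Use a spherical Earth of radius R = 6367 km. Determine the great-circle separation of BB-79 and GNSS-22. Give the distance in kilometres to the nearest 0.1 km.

66.7 km

BB-79: φ = +10.91100°, λ = -14.81767°
GNSS-22: φ = +11.29800°, λ = -14.35000°
Δφ = 0.3870°,  Δλ = 0.4677°
a = sin²(Δφ/2) + cos φ₁ cos φ₂ sin²(Δλ/2) = 0.000027
c = 2·arcsin(√a) = 0.010477 rad = 0.6003°
d = R·c = 6367 × 0.010477 = 66.7 km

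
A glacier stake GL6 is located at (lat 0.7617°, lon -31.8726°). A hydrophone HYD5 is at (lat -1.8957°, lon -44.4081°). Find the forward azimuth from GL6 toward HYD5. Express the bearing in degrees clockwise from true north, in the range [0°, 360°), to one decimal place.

Δλ = -12.5355°
y = sin Δλ · cos φ₂ = -0.216926
x = cos φ₁ sin φ₂ − sin φ₁ cos φ₂ cos Δλ = -0.046047
θ = atan2(y, x) = -101.9843° → 258.0157° (mod 360°)

258.0°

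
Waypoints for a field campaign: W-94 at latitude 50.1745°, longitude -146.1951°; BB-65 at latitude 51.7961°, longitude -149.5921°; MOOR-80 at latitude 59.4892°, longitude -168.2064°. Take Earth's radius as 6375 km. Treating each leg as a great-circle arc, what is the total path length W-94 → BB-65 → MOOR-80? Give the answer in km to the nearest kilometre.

1739 km

W-94→BB-65: c = 0.046833 rad, d = 298.56 km
BB-65→MOOR-80: c = 0.225985 rad, d = 1440.65 km
Total = 298.56 + 1440.65 = 1739.21 km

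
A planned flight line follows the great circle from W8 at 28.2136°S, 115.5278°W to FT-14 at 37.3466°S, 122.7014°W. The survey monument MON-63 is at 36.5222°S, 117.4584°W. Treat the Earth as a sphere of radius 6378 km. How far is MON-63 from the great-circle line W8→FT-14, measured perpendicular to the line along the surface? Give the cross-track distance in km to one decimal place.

δ₁₃ = central angle W8→MON-63 = 0.147768 rad  (haversine)
θ₁₃ = bearing W8→MON-63 = 190.596°,  θ₁₂ = bearing W8→FT-14 = 211.552°
dₓₜ = R·arcsin(sin δ₁₃ · sin(θ₁₃ − θ₁₂)) = 6378·arcsin(0.14723·sin(-20.956°)) = -336.009 km
|dₓₜ| = 336.009 km

336.0 km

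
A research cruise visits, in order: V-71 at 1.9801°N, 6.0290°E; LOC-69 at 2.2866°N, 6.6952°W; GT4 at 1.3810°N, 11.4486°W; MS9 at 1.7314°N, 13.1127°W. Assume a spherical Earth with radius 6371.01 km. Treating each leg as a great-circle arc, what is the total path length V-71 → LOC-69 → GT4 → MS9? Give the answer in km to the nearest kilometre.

V-71→LOC-69: c = 0.221989 rad, d = 1414.29 km
LOC-69→GT4: c = 0.084412 rad, d = 537.79 km
GT4→MS9: c = 0.029670 rad, d = 189.03 km
Total = 1414.29 + 537.79 + 189.03 = 2141.11 km

2141 km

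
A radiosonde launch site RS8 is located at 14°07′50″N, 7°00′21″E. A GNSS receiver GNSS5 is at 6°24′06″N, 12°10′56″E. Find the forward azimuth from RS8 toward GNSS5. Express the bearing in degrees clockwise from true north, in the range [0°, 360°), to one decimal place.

RS8: φ = +14.13056°, λ = +7.00583°
GNSS5: φ = +6.40167°, λ = +12.18222°
Δλ = 5.1764°
y = sin Δλ · cos φ₂ = 0.089660
x = cos φ₁ sin φ₂ − sin φ₁ cos φ₂ cos Δλ = -0.133496
θ = atan2(y, x) = 146.1137° → 146.1137° (mod 360°)

146.1°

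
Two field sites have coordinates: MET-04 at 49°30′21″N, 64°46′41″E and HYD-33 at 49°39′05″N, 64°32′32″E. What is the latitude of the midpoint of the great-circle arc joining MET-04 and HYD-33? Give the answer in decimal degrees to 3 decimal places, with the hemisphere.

49.579°N

MET-04: φ = +49.50583°, λ = +64.77806°
HYD-33: φ = +49.65139°, λ = +64.54222°
Bx = cos φ₂ cos Δλ = 0.647431,  By = cos φ₂ sin Δλ = -0.002665
φₘ = atan2(sin φ₁ + sin φ₂, √((cos φ₁ + Bx)² + By²)) = 49.57867°
λₘ = λ₁ + atan2(By, cos φ₁ + Bx) = 64.66031°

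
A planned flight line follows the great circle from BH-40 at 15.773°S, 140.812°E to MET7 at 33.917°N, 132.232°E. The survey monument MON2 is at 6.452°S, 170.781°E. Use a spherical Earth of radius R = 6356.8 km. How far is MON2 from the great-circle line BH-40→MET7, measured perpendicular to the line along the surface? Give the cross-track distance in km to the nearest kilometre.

3403 km

δ₁₃ = central angle BH-40→MON2 = 0.537597 rad  (haversine)
θ₁₃ = bearing BH-40→MON2 = 75.773°,  θ₁₂ = bearing BH-40→MET7 = 350.748°
dₓₜ = R·arcsin(sin δ₁₃ · sin(θ₁₃ − θ₁₂)) = 6356.8·arcsin(0.51207·sin(-274.975°)) = 3403.127 km
|dₓₜ| = 3403.127 km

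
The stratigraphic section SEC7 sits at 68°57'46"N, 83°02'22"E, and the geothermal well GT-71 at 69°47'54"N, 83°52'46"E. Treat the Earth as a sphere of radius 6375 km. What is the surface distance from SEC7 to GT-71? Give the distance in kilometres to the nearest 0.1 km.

98.6 km

SEC7: φ = +68.96278°, λ = +83.03944°
GT-71: φ = +69.79833°, λ = +83.87944°
Δφ = 0.8356°,  Δλ = 0.8400°
a = sin²(Δφ/2) + cos φ₁ cos φ₂ sin²(Δλ/2) = 0.000060
c = 2·arcsin(√a) = 0.015470 rad = 0.8864°
d = R·c = 6375 × 0.015470 = 98.6 km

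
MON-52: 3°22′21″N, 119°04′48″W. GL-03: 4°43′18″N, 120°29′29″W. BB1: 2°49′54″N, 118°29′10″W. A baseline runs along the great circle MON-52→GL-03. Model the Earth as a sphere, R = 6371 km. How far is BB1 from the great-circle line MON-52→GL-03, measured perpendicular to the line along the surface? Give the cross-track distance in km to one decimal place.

2.3 km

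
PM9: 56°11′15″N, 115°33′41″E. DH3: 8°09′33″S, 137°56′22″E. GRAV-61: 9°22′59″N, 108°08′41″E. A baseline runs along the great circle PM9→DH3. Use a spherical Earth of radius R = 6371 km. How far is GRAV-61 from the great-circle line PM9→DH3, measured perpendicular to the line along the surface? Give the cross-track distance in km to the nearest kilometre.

2705 km

PM9: φ = +56.18750°, λ = +115.56139°
DH3: φ = -8.15917°, λ = +137.93944°
GRAV-61: φ = +9.38306°, λ = +108.14472°
δ₁₃ = central angle PM9→GRAV-61 = 0.823174 rad  (haversine)
θ₁₃ = bearing PM9→GRAV-61 = 190.002°,  θ₁₂ = bearing PM9→DH3 = 155.824°
dₓₜ = R·arcsin(sin δ₁₃ · sin(θ₁₃ − θ₁₂)) = 6371·arcsin(0.73331·sin(34.178°)) = 2705.037 km
|dₓₜ| = 2705.037 km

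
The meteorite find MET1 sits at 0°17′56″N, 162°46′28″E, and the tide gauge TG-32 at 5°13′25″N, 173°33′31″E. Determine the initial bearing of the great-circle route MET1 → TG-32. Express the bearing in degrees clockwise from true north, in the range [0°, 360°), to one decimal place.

MET1: φ = +0.29889°, λ = +162.77444°
TG-32: φ = +5.22361°, λ = +173.55861°
Δλ = 10.7842°
y = sin Δλ · cos φ₂ = 0.186333
x = cos φ₁ sin φ₂ − sin φ₁ cos φ₂ cos Δλ = 0.085939
θ = atan2(y, x) = 65.2404° → 65.2404° (mod 360°)

65.2°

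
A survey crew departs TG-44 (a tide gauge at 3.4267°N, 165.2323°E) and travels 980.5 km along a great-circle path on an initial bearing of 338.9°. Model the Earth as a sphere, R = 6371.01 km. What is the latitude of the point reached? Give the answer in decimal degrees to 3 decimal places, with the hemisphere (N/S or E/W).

δ = d/R = 980.5/6371.01 = 0.153900 rad
φ₂ = arcsin(sin φ₁ cos δ + cos φ₁ sin δ cos θ)
   = arcsin(0.05977·0.98818 + 0.99821·0.15329·0.93295) = 11.64370°
λ₂ = λ₁ + atan2(sin θ sin δ cos φ₁, cos δ − sin φ₁ sin φ₂) = 162.00228°

11.644°N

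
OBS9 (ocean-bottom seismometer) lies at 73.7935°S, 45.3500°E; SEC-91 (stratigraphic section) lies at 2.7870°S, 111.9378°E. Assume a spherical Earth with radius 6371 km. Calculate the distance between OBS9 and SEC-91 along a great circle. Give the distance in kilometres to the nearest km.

9000 km

Δφ = 71.0065°,  Δλ = 66.5878°
a = sin²(Δφ/2) + cos φ₁ cos φ₂ sin²(Δλ/2) = 0.421271
c = 2·arcsin(√a) = 1.412680 rad = 80.9406°
d = R·c = 6371 × 1.412680 = 9000.2 km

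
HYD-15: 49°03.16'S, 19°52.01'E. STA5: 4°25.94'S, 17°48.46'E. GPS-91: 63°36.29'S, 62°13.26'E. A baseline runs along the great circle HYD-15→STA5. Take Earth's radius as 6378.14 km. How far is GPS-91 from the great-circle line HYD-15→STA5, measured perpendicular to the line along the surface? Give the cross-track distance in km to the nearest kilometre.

1822 km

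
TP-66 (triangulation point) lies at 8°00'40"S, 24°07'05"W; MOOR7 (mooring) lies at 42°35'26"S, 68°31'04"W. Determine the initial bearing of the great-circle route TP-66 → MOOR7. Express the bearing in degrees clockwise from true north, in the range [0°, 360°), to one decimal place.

220.8°

TP-66: φ = -8.01111°, λ = -24.11806°
MOOR7: φ = -42.59056°, λ = -68.51778°
Δλ = -44.3997°
y = sin Δλ · cos φ₂ = -0.515096
x = cos φ₁ sin φ₂ − sin φ₁ cos φ₂ cos Δλ = -0.596844
θ = atan2(y, x) = -139.2047° → 220.7953° (mod 360°)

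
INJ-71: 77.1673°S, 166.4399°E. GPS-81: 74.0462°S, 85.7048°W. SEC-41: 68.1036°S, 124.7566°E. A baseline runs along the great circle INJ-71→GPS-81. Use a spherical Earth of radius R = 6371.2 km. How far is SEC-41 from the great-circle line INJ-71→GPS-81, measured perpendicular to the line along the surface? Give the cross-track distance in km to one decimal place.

910.1 km

δ₁₃ = central angle INJ-71→SEC-41 = 0.259400 rad  (haversine)
θ₁₃ = bearing INJ-71→SEC-41 = 284.790°,  θ₁₂ = bearing INJ-71→GPS-81 = 138.501°
dₓₜ = R·arcsin(sin δ₁₃ · sin(θ₁₃ − θ₁₂)) = 6371.2·arcsin(0.25650·sin(146.289°)) = 910.101 km
|dₓₜ| = 910.101 km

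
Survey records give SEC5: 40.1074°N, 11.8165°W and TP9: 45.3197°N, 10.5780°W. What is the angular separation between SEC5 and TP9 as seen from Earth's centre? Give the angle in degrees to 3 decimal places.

5.291°

Δφ = 5.2123°,  Δλ = 1.2385°
a = sin²(Δφ/2) + cos φ₁ cos φ₂ sin²(Δλ/2) = 0.002130
c = 2·arcsin(√a) = 0.092344 rad = 5.2909°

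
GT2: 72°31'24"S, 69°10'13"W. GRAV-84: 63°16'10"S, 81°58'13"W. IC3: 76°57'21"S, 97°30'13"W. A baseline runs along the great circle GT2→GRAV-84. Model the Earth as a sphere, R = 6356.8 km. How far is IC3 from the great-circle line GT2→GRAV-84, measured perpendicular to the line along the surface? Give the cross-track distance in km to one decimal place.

GT2: φ = -72.52333°, λ = -69.17028°
GRAV-84: φ = -63.26944°, λ = -81.97028°
IC3: φ = -76.95583°, λ = -97.50361°
δ₁₃ = central angle GT2→IC3 = 0.149210 rad  (haversine)
θ₁₃ = bearing GT2→IC3 = 226.102°,  θ₁₂ = bearing GT2→GRAV-84 = 326.428°
dₓₜ = R·arcsin(sin δ₁₃ · sin(θ₁₃ − θ₁₂)) = 6356.8·arcsin(0.14866·sin(-100.326°)) = -933.022 km
|dₓₜ| = 933.022 km

933.0 km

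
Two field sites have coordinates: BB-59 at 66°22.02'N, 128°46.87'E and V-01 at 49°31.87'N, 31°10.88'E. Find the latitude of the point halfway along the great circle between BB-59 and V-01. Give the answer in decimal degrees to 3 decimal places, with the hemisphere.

66.869°N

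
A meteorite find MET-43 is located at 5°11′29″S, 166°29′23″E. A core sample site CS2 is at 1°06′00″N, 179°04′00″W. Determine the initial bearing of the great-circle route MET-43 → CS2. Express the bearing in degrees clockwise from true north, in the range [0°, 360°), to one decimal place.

MET-43: φ = -5.19139°, λ = +166.48972°
CS2: φ = +1.10000°, λ = -179.06667°
Δλ = 14.4436°
y = sin Δλ · cos φ₂ = 0.249381
x = cos φ₁ sin φ₂ − sin φ₁ cos φ₂ cos Δλ = 0.106726
θ = atan2(y, x) = 66.8309° → 66.8309° (mod 360°)

66.8°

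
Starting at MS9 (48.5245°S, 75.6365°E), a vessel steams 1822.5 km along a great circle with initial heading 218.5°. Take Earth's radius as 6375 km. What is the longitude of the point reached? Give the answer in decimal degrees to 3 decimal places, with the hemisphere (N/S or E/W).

δ = d/R = 1822.5/6375 = 0.285882 rad
φ₂ = arcsin(sin φ₁ cos δ + cos φ₁ sin δ cos θ)
   = arcsin(-0.74924·0.95941 + 0.66230·0.28200·-0.78261) = -59.88253°
λ₂ = λ₁ + atan2(sin θ sin δ cos φ₁, cos δ − sin φ₁ sin φ₂) = 55.15764°

55.158°E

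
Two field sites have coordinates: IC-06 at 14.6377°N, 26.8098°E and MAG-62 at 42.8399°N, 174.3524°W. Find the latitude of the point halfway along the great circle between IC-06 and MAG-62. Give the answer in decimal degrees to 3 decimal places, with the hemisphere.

Bx = cos φ₂ cos Δλ = -0.683807,  By = cos φ₂ sin Δλ = 0.264713
φₘ = atan2(sin φ₁ + sin φ₂, √((cos φ₁ + Bx)² + By²)) = 67.40960°
λₘ = λ₁ + atan2(By, cos φ₁ + Bx) = 69.82325°

67.410°N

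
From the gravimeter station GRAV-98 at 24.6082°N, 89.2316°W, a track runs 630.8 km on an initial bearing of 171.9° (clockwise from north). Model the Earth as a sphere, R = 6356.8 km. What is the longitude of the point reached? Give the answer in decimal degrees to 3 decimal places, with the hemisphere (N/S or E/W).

88.386°W

δ = d/R = 630.8/6356.8 = 0.099232 rad
φ₂ = arcsin(sin φ₁ cos δ + cos φ₁ sin δ cos θ)
   = arcsin(0.41641·0.99508 + 0.90918·0.09907·-0.99002) = 18.97704°
λ₂ = λ₁ + atan2(sin θ sin δ cos φ₁, cos δ − sin φ₁ sin φ₂) = -88.38581°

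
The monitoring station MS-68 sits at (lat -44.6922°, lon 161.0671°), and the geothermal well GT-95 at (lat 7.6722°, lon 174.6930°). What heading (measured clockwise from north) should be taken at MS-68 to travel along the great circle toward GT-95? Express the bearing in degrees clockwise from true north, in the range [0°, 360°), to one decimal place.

16.8°

Δλ = 13.6259°
y = sin Δλ · cos φ₂ = 0.233473
x = cos φ₁ sin φ₂ − sin φ₁ cos φ₂ cos Δλ = 0.772293
θ = atan2(y, x) = 16.8206° → 16.8206° (mod 360°)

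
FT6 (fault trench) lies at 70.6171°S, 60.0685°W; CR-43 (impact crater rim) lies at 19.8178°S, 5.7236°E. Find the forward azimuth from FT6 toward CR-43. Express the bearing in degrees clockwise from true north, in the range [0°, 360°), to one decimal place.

Δλ = 65.7921°
y = sin Δλ · cos φ₂ = 0.858047
x = cos φ₁ sin φ₂ − sin φ₁ cos φ₂ cos Δλ = 0.251382
θ = atan2(y, x) = 73.6710° → 73.6710° (mod 360°)

73.7°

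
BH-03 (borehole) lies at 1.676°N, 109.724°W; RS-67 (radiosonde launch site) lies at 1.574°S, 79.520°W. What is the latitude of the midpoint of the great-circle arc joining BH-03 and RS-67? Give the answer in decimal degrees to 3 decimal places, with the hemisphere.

0.053°N

Bx = cos φ₂ cos Δλ = 0.863914,  By = cos φ₂ sin Δλ = 0.502890
φₘ = atan2(sin φ₁ + sin φ₂, √((cos φ₁ + Bx)² + By²)) = 0.05282°
λₘ = λ₁ + atan2(By, cos φ₁ + Bx) = -94.62161°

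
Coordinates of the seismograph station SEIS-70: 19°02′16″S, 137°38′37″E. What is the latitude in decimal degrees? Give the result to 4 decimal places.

19.0378°S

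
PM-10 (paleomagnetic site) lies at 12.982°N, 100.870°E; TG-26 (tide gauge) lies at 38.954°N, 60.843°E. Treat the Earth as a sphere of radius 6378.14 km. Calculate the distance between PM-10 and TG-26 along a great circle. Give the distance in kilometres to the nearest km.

Δφ = 25.9720°,  Δλ = -40.0270°
a = sin²(Δφ/2) + cos φ₁ cos φ₂ sin²(Δλ/2) = 0.139254
c = 2·arcsin(√a) = 0.764840 rad = 43.8221°
d = R·c = 6378.14 × 0.764840 = 4878.3 km

4878 km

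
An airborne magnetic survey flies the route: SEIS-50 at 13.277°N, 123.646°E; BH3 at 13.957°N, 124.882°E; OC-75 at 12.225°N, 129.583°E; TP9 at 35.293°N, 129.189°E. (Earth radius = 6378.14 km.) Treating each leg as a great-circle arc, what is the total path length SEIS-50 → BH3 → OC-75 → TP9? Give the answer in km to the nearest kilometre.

3267 km

SEIS-50→BH3: c = 0.024092 rad, d = 153.66 km
BH3→OC-75: c = 0.085437 rad, d = 544.93 km
OC-75→TP9: c = 0.402661 rad, d = 2568.23 km
Total = 153.66 + 544.93 + 2568.23 = 3266.82 km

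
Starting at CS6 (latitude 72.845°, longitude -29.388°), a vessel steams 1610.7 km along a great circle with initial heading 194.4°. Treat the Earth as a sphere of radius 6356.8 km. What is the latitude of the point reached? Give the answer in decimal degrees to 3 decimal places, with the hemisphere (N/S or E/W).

58.582°N

δ = d/R = 1610.7/6356.8 = 0.253382 rad
φ₂ = arcsin(sin φ₁ cos δ + cos φ₁ sin δ cos θ)
   = arcsin(0.95551·0.96807 + 0.29496·0.25068·-0.96858) = 58.58167°
λ₂ = λ₁ + atan2(sin θ sin δ cos φ₁, cos δ − sin φ₁ sin φ₂) = -36.25658°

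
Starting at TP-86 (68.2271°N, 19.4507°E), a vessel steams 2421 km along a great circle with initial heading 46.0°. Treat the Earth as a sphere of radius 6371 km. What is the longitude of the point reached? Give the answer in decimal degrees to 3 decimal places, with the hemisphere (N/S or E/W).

δ = d/R = 2421/6371 = 0.380003 rad
φ₂ = arcsin(sin φ₁ cos δ + cos φ₁ sin δ cos θ)
   = arcsin(0.92866·0.92866 + 0.37093·0.37092·0.69466) = 73.33328°
λ₂ = λ₁ + atan2(sin θ sin δ cos φ₁, cos δ − sin φ₁ sin φ₂) = 87.93562°

87.936°E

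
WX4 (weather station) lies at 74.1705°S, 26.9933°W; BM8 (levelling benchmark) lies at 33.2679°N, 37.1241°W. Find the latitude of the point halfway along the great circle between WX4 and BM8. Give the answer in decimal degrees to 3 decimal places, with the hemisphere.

20.506°S

Bx = cos φ₂ cos Δλ = 0.823079,  By = cos φ₂ sin Δλ = -0.147069
φₘ = atan2(sin φ₁ + sin φ₂, √((cos φ₁ + Bx)² + By²)) = -20.50576°
λₘ = λ₁ + atan2(By, cos φ₁ + Bx) = -34.63701°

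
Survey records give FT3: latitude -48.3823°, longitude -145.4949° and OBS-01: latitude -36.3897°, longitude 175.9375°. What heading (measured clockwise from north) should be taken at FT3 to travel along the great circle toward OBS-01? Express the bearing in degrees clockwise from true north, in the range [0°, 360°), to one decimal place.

278.7°

Δλ = -38.5676°
y = sin Δλ · cos φ₂ = -0.501868
x = cos φ₁ sin φ₂ − sin φ₁ cos φ₂ cos Δλ = 0.076514
θ = atan2(y, x) = -81.3315° → 278.6685° (mod 360°)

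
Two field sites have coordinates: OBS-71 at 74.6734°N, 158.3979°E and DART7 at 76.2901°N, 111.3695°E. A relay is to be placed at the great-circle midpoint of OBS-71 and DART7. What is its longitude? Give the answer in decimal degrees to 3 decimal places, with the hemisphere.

136.242°E

Bx = cos φ₂ cos Δλ = 0.161552,  By = cos φ₂ sin Δλ = -0.173415
φₘ = atan2(sin φ₁ + sin φ₂, √((cos φ₁ + Bx)² + By²)) = 76.63866°
λₘ = λ₁ + atan2(By, cos φ₁ + Bx) = 136.24175°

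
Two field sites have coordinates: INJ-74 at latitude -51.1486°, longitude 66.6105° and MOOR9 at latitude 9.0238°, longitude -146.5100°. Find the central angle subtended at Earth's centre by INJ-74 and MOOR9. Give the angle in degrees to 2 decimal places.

129.87°

Δφ = 60.1724°,  Δλ = 146.8795°
a = sin²(Δφ/2) + cos φ₁ cos φ₂ sin²(Δλ/2) = 0.820512
c = 2·arcsin(√a) = 2.266629 rad = 129.8683°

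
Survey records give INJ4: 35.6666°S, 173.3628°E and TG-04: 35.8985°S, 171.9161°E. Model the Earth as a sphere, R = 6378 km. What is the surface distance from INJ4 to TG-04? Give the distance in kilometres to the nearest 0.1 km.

Δφ = -0.2319°,  Δλ = -1.4467°
a = sin²(Δφ/2) + cos φ₁ cos φ₂ sin²(Δλ/2) = 0.000109
c = 2·arcsin(√a) = 0.020879 rad = 1.1963°
d = R·c = 6378 × 0.020879 = 133.2 km

133.2 km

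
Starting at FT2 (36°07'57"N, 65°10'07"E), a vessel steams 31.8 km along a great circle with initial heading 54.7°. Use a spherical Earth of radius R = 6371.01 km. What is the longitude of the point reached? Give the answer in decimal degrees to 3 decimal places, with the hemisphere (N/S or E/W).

65.458°E

FT2: φ = +36.13250°, λ = +65.16861°
δ = d/R = 31.8/6371.01 = 0.004991 rad
φ₂ = arcsin(sin φ₁ cos δ + cos φ₁ sin δ cos θ)
   = arcsin(0.58965·0.99999 + 0.80766·0.00499·0.57786) = 36.29741°
λ₂ = λ₁ + atan2(sin θ sin δ cos φ₁, cos δ − sin φ₁ sin φ₂) = 65.45821°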